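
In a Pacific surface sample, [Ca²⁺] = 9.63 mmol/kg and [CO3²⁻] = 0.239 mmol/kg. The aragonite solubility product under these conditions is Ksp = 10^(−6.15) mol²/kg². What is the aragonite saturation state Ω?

Ksp = 10^(−6.15) = 7.079×10^-7
Ω = [Ca²⁺][CO3²⁻]/Ksp = (9.63×10^-3)(0.239×10^-3) / 7.079×10^-7 = 3.25

Ω = 3.25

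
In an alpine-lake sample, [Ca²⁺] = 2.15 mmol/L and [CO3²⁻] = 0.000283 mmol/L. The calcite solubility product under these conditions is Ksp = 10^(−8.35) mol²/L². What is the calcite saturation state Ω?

Ω = 0.136

Ksp = 10^(−8.35) = 4.467×10^-9
Ω = [Ca²⁺][CO3²⁻]/Ksp = (2.15×10^-3)(0.000283×10^-3) / 4.467×10^-9 = 0.136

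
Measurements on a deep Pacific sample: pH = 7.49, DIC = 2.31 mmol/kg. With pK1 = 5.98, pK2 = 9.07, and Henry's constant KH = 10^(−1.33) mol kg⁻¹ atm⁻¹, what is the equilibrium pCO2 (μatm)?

pCO2 = 1440 μatm

α₀ = 1 / (1 + K1/[H⁺] + K1K2/[H⁺]²) = 1 / (1 + 10^+1.51 + 10^-0.07)
   = 1 / (1 + 32.359 + 0.85114) = 1/34.211 = 0.02923
[CO2*] = α₀ × DIC = 0.02923 × 2.31 = 0.06752 mmol/kg
pCO2 = [CO2*]/KH = 6.752×10^-5 / 4.677×10^-2 = 1440 μatm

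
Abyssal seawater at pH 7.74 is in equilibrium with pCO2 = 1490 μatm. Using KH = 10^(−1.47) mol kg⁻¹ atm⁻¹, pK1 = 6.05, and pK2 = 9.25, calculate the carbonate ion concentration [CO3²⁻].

[CO2*] = KH · pCO2 = 10^(−1.47) × 1490×10^-6 = 5.049×10^-5 mol/kg
α₀ = 1/(1 + K1/[H⁺] + K1K2/[H⁺]²) = 1/(1 + 10^+1.69 + 10^+0.18) = 0.01942
DIC = [CO2*]/α₀ = 5.049×10^-5 / 0.01942 = 2.600 mmol/kg
[CO3²⁻] = α₂·DIC; α₂ = 0.02939, so [CO3²⁻] = 0.02939 × 2.600 = 0.0764 mmol/kg

[CO3²⁻] = 0.0764 mmol/kg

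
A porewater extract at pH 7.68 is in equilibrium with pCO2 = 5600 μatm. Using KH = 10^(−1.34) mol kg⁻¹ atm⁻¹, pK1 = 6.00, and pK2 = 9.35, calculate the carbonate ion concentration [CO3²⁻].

[CO3²⁻] = 0.262 mmol/kg

[CO2*] = KH · pCO2 = 10^(−1.34) × 5600×10^-6 = 2.560×10^-4 mol/kg
α₀ = 1/(1 + K1/[H⁺] + K1K2/[H⁺]²) = 1/(1 + 10^+1.68 + 10^+0.01) = 0.02005
DIC = [CO2*]/α₀ = 2.560×10^-4 / 0.02005 = 12.77 mmol/kg
[CO3²⁻] = α₂·DIC; α₂ = 0.02051, so [CO3²⁻] = 0.02051 × 12.77 = 0.262 mmol/kg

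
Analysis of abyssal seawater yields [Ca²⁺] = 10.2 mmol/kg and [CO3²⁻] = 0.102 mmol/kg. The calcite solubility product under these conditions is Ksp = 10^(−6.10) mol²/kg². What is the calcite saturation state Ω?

Ω = 1.31

Ksp = 10^(−6.10) = 7.943×10^-7
Ω = [Ca²⁺][CO3²⁻]/Ksp = (10.2×10^-3)(0.102×10^-3) / 7.943×10^-7 = 1.31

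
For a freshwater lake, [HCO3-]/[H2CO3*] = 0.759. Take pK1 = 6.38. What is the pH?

From K1 = [H⁺][HCO3-]/[H2CO3*]:  pH = pK1 + log₁₀([HCO3-]/[H2CO3*])
log₁₀(0.759) = -0.120
pH = 6.38 + (-0.120) = 6.26

pH = 6.26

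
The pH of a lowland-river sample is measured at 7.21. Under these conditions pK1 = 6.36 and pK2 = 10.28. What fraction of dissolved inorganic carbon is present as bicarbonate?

α₁ = 1 / (1 + [H⁺]/K1 + K2/[H⁺]) = 1 / (1 + 10^-0.85 + 10^-3.07)
   = 1 / (1 + 0.14125 + 0.00085114) = 1/1.1421 = 0.8756

α₁ = 0.876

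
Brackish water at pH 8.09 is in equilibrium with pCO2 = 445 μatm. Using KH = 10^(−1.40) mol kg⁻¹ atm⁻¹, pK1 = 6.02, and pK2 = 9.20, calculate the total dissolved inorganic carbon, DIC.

DIC = 2.26 mmol/kg

[CO2*] = KH · pCO2 = 10^(−1.40) × 445×10^-6 = 1.772×10^-5 mol/kg
α₀ = 1/(1 + K1/[H⁺] + K1K2/[H⁺]²) = 1/(1 + 10^+2.07 + 10^+0.96) = 0.007836
DIC = [CO2*]/α₀ = 1.772×10^-5 / 0.007836 = 2.26 mmol/kg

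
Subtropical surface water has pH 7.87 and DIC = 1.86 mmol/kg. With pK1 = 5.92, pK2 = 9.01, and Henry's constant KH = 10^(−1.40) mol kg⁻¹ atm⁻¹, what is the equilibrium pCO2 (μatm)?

pCO2 = 484 μatm

α₀ = 1 / (1 + K1/[H⁺] + K1K2/[H⁺]²) = 1 / (1 + 10^+1.95 + 10^+0.81)
   = 1 / (1 + 89.125 + 6.4565) = 1/96.582 = 0.01035
[CO2*] = α₀ × DIC = 0.01035 × 1.86 = 0.01926 mmol/kg = 19.26 μmol/kg
pCO2 = [CO2*]/KH = 1.926×10^-5 / 3.981×10^-2 = 484 μatm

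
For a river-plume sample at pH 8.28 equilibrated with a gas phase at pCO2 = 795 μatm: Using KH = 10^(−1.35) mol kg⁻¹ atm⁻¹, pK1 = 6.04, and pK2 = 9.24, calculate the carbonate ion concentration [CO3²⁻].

[CO3²⁻] = 0.677 mmol/kg

[CO2*] = KH · pCO2 = 10^(−1.35) × 795×10^-6 = 3.551×10^-5 mol/kg
α₀ = 1/(1 + K1/[H⁺] + K1K2/[H⁺]²) = 1/(1 + 10^+2.24 + 10^+1.28) = 0.005159
DIC = [CO2*]/α₀ = 3.551×10^-5 / 0.005159 = 6.883 mmol/kg
[CO3²⁻] = α₂·DIC; α₂ = 0.09830, so [CO3²⁻] = 0.09830 × 6.883 = 0.677 mmol/kg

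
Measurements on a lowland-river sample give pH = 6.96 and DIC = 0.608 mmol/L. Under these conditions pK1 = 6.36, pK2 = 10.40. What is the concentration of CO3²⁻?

[CO3²⁻] = 0.176 μmol/L

α₂ = 1 / (1 + [H⁺]/K2 + [H⁺]²/(K1K2)) = 1 / (1 + 10^+3.44 + 10^+2.84)
   = 1 / (1 + 2754.2 + 691.83) = 1/3447.1 = 0.0002901
[CO3²⁻] = α₂ × DIC = 0.0002901 × 0.608 = 0.000176 mmol/L = 0.176 μmol/L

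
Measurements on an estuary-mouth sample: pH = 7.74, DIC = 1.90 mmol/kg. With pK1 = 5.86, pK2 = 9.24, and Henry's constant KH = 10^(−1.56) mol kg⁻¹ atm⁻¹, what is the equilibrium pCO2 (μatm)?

α₀ = 1 / (1 + K1/[H⁺] + K1K2/[H⁺]²) = 1 / (1 + 10^+1.88 + 10^+0.38)
   = 1 / (1 + 75.858 + 2.3988) = 1/79.257 = 0.01262
[CO2*] = α₀ × DIC = 0.01262 × 1.90 = 0.02397 mmol/kg
pCO2 = [CO2*]/KH = 2.397×10^-5 / 2.754×10^-2 = 870 μatm

pCO2 = 870 μatm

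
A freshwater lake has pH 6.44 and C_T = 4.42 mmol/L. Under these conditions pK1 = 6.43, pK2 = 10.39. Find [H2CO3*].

α₀ = 1 / (1 + K1/[H⁺] + K1K2/[H⁺]²) = 1 / (1 + 10^+0.01 + 10^-3.94)
   = 1 / (1 + 1.0233 + 0.00011482) = 1/2.0234 = 0.4942
[CO2*] = α₀ × DIC = 0.4942 × 4.42 = 2.18 mmol/L

[CO2*] = 2.18 mmol/L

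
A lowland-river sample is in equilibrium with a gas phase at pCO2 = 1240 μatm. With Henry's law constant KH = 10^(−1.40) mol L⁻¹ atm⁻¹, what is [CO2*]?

[CO2*] = 49.4 μmol/L

KH = 10^(−1.40) = 3.981×10^-2 mol L⁻¹ atm⁻¹
[CO2*] = KH · pCO2 = 3.981×10^-2 × 1240×10^-6 atm = 4.94×10^-5 mol/L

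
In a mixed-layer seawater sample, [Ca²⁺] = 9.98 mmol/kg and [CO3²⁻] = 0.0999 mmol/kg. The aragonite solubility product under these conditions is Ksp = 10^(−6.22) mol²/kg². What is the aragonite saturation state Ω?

Ω = 1.65

Ksp = 10^(−6.22) = 6.026×10^-7
Ω = [Ca²⁺][CO3²⁻]/Ksp = (9.98×10^-3)(0.0999×10^-3) / 6.026×10^-7 = 1.65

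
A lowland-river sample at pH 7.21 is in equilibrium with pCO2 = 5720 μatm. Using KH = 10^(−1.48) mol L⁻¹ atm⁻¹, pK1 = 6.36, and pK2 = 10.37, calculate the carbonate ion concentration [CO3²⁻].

[CO3²⁻] = 0.928 μmol/L

[CO2*] = KH · pCO2 = 10^(−1.48) × 5720×10^-6 = 1.894×10^-4 mol/L
α₀ = 1/(1 + K1/[H⁺] + K1K2/[H⁺]²) = 1/(1 + 10^+0.85 + 10^-2.31) = 0.1237
DIC = [CO2*]/α₀ = 1.894×10^-4 / 0.1237 = 1.531 mmol/L
[CO3²⁻] = α₂·DIC; α₂ = 0.0006058, so [CO3²⁻] = 0.0006058 × 1.531 = 0.000928 mmol/L = 0.928 μmol/L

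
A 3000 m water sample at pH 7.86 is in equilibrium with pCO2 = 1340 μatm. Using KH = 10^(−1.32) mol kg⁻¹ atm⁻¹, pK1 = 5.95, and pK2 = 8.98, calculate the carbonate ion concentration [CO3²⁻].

[CO2*] = KH · pCO2 = 10^(−1.32) × 1340×10^-6 = 6.414×10^-5 mol/kg
α₀ = 1/(1 + K1/[H⁺] + K1K2/[H⁺]²) = 1/(1 + 10^+1.91 + 10^+0.79) = 0.01131
DIC = [CO2*]/α₀ = 6.414×10^-5 / 0.01131 = 5.673 mmol/kg
[CO3²⁻] = α₂·DIC; α₂ = 0.06971, so [CO3²⁻] = 0.06971 × 5.673 = 0.395 mmol/kg

[CO3²⁻] = 0.395 mmol/kg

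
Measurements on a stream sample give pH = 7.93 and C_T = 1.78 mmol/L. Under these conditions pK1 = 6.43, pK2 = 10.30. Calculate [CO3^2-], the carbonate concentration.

α₂ = 1 / (1 + [H⁺]/K2 + [H⁺]²/(K1K2)) = 1 / (1 + 10^+2.37 + 10^+0.87)
   = 1 / (1 + 234.42 + 7.4131) = 1/242.84 = 0.004118
[CO3²⁻] = α₂ × DIC = 0.004118 × 1.78 = 0.00733 mmol/L = 7.33 μmol/L

[CO3²⁻] = 7.33 μmol/L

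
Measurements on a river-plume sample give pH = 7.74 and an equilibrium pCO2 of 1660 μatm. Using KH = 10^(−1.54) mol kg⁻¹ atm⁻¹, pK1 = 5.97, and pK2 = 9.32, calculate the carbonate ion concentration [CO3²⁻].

[CO3²⁻] = 0.0741 mmol/kg

[CO2*] = KH · pCO2 = 10^(−1.54) × 1660×10^-6 = 4.787×10^-5 mol/kg
α₀ = 1/(1 + K1/[H⁺] + K1K2/[H⁺]²) = 1/(1 + 10^+1.77 + 10^+0.19) = 0.01628
DIC = [CO2*]/α₀ = 4.787×10^-5 / 0.01628 = 2.941 mmol/kg
[CO3²⁻] = α₂·DIC; α₂ = 0.02521, so [CO3²⁻] = 0.02521 × 2.941 = 0.0741 mmol/kg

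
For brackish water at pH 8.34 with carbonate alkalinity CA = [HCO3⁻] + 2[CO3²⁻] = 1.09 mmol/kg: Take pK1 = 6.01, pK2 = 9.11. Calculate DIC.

DIC = 0.956 mmol/kg

CA = [HCO3⁻] + 2[CO3²⁻] = (α₁ + 2α₂)·DIC
At pH 8.34: [H⁺]/K1 = 10^-2.33 = 0.0046774, K2/[H⁺] = 10^-0.77 = 0.16982
α₁ = 1/(1 + 0.0046774 + 0.16982) = 1/1.1745 = 0.8514; α₂ = α₁·K2/[H⁺] = 0.1446
α₁ + 2α₂ = 1.1406
DIC = CA / (α₁ + 2α₂) = 1.09 / 1.1406 = 0.956 mmol/kg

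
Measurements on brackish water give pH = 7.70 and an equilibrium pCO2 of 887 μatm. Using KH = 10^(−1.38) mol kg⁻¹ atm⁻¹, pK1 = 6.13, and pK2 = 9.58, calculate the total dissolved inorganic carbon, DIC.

DIC = 1.43 mmol/kg

[CO2*] = KH · pCO2 = 10^(−1.38) × 887×10^-6 = 3.698×10^-5 mol/kg
α₀ = 1/(1 + K1/[H⁺] + K1K2/[H⁺]²) = 1/(1 + 10^+1.57 + 10^-0.31) = 0.02588
DIC = [CO2*]/α₀ = 3.698×10^-5 / 0.02588 = 1.43 mmol/kg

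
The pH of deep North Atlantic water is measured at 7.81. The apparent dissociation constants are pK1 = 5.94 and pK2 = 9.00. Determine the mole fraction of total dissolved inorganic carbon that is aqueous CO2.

α₀ = 1 / (1 + K1/[H⁺] + K1K2/[H⁺]²) = 1 / (1 + 10^+1.87 + 10^+0.68)
   = 1 / (1 + 74.131 + 4.7863) = 1/79.917 = 0.01251

α₀ = 0.0125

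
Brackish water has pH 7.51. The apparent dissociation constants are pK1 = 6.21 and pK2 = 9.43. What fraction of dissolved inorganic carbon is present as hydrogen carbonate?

α₁ = 1 / (1 + [H⁺]/K1 + K2/[H⁺]) = 1 / (1 + 10^-1.30 + 10^-1.92)
   = 1 / (1 + 0.050119 + 0.012023) = 1/1.0621 = 0.9415

α₁ = 0.941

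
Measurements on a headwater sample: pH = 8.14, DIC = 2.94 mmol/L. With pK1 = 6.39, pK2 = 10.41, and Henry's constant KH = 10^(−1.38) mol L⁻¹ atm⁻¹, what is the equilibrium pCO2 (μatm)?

α₀ = 1 / (1 + K1/[H⁺] + K1K2/[H⁺]²) = 1 / (1 + 10^+1.75 + 10^-0.52)
   = 1 / (1 + 56.234 + 0.30200) = 1/57.536 = 0.01738
[CO2*] = α₀ × DIC = 0.01738 × 2.94 = 0.05110 mmol/L
pCO2 = [CO2*]/KH = 5.110×10^-5 / 4.169×10^-2 = 1230 μatm

pCO2 = 1230 μatm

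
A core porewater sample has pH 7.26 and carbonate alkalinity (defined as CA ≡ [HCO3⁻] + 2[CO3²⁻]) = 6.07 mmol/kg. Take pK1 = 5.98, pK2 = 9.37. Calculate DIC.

CA = [HCO3⁻] + 2[CO3²⁻] = (α₁ + 2α₂)·DIC
At pH 7.26: [H⁺]/K1 = 10^-1.28 = 0.052481, K2/[H⁺] = 10^-2.11 = 0.0077625
α₁ = 1/(1 + 0.052481 + 0.0077625) = 1/1.0602 = 0.9432; α₂ = α₁·K2/[H⁺] = 0.007321
α₁ + 2α₂ = 0.9578
DIC = CA / (α₁ + 2α₂) = 6.07 / 0.9578 = 6.34 mmol/kg

DIC = 6.34 mmol/kg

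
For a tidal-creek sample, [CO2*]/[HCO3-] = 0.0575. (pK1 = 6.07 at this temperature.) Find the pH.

pH = 7.31

From K1 = [H⁺][HCO3-]/[CO2*]:  pH = pK1 − log₁₀([CO2*]/[HCO3-])
log₁₀(0.0575) = -1.240
pH = 6.07 − (-1.240) = 7.31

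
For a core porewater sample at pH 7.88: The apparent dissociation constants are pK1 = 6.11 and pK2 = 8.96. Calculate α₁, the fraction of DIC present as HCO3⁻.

α₁ = 1 / (1 + [H⁺]/K1 + K2/[H⁺]) = 1 / (1 + 10^-1.77 + 10^-1.08)
   = 1 / (1 + 0.016982 + 0.083176) = 1/1.1002 = 0.9090

α₁ = 0.909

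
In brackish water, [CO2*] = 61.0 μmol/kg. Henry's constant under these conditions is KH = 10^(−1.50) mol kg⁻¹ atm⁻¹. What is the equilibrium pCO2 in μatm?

KH = 10^(−1.50) = 3.162×10^-2 mol kg⁻¹ atm⁻¹
pCO2 = [CO2*]/KH = 61.0×10^-6 / 3.162×10^-2 = 1.93×10^-3 atm = 1930 μatm

pCO2 = 1930 μatm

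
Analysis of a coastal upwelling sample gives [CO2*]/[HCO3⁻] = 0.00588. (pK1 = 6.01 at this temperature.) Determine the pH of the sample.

From K1 = [H⁺][HCO3⁻]/[CO2*]:  pH = pK1 − log₁₀([CO2*]/[HCO3⁻])
log₁₀(0.00588) = -2.231
pH = 6.01 − (-2.231) = 8.24

pH = 8.24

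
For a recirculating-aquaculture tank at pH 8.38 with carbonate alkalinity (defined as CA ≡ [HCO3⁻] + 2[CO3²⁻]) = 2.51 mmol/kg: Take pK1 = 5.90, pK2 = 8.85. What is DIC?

DIC = 2.01 mmol/kg

CA = [HCO3⁻] + 2[CO3²⁻] = (α₁ + 2α₂)·DIC
At pH 8.38: [H⁺]/K1 = 10^-2.48 = 0.0033113, K2/[H⁺] = 10^-0.47 = 0.33884
α₁ = 1/(1 + 0.0033113 + 0.33884) = 1/1.3422 = 0.7451; α₂ = α₁·K2/[H⁺] = 0.2525
α₁ + 2α₂ = 1.2500
DIC = CA / (α₁ + 2α₂) = 2.51 / 1.2500 = 2.01 mmol/kg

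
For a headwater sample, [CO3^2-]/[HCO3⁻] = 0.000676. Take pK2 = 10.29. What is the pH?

pH = 7.12

From K2 = [H⁺][CO3^2-]/[HCO3⁻]:  pH = pK2 + log₁₀([CO3^2-]/[HCO3⁻])
log₁₀(0.000676) = -3.170
pH = 10.29 + (-3.170) = 7.12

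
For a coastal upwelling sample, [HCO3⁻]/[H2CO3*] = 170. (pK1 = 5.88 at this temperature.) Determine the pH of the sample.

pH = 8.11

From K1 = [H⁺][HCO3⁻]/[H2CO3*]:  pH = pK1 + log₁₀([HCO3⁻]/[H2CO3*])
log₁₀(170) = +2.230
pH = 5.88 + (+2.230) = 8.11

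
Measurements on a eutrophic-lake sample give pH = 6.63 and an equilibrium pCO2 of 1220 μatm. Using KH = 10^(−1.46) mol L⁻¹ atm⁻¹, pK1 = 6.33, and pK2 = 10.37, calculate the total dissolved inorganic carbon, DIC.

[CO2*] = KH · pCO2 = 10^(−1.46) × 1220×10^-6 = 4.230×10^-5 mol/L
α₀ = 1/(1 + K1/[H⁺] + K1K2/[H⁺]²) = 1/(1 + 10^+0.30 + 10^-3.44) = 0.3338
DIC = [CO2*]/α₀ = 4.230×10^-5 / 0.3338 = 0.127 mmol/L

DIC = 0.127 mmol/L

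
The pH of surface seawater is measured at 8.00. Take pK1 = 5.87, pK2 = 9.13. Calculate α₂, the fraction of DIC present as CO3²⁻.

α₂ = 0.0685

α₂ = 1 / (1 + [H⁺]/K2 + [H⁺]²/(K1K2)) = 1 / (1 + 10^+1.13 + 10^-1.00)
   = 1 / (1 + 13.490 + 0.10000) = 1/14.590 = 0.06854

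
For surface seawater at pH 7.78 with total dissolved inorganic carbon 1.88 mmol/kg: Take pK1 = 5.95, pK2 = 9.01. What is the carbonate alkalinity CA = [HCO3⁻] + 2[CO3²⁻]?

CA = [HCO3⁻] + 2[CO3²⁻] = (α₁ + 2α₂)·DIC
At pH 7.78: [H⁺]/K1 = 10^-1.83 = 0.014791, K2/[H⁺] = 10^-1.23 = 0.058884
α₁ = 1/(1 + 0.014791 + 0.058884) = 1/1.0737 = 0.9314; α₂ = α₁·K2/[H⁺] = 0.05484
α₁ + 2α₂ = 1.0411
CA = 1.0411 × 1.88 = 1.96 mmol/kg

CA = 1.96 mmol/kg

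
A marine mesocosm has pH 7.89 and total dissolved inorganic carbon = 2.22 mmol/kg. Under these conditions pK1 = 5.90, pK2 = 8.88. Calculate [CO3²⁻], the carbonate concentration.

[CO3²⁻] = 0.204 mmol/kg

α₂ = 1 / (1 + [H⁺]/K2 + [H⁺]²/(K1K2)) = 1 / (1 + 10^+0.99 + 10^-1.00)
   = 1 / (1 + 9.7724 + 0.10000) = 1/10.872 = 0.09198
[CO3²⁻] = α₂ × DIC = 0.09198 × 2.22 = 0.204 mmol/kg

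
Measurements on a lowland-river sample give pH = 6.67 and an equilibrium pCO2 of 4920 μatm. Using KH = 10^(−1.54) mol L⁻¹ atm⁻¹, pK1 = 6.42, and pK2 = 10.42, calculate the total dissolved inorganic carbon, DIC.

DIC = 0.394 mmol/L

[CO2*] = KH · pCO2 = 10^(−1.54) × 4920×10^-6 = 1.419×10^-4 mol/L
α₀ = 1/(1 + K1/[H⁺] + K1K2/[H⁺]²) = 1/(1 + 10^+0.25 + 10^-3.50) = 0.3599
DIC = [CO2*]/α₀ = 1.419×10^-4 / 0.3599 = 0.394 mmol/L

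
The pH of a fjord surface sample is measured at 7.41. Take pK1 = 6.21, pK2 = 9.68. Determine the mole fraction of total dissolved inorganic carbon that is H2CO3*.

α₀ = 1 / (1 + K1/[H⁺] + K1K2/[H⁺]²) = 1 / (1 + 10^+1.20 + 10^-1.07)
   = 1 / (1 + 15.849 + 0.085114) = 1/16.934 = 0.05905

α₀ = 0.0591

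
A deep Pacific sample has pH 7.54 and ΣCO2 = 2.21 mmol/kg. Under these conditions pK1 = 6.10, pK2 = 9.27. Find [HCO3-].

[HCO3⁻] = 2.09 mmol/kg

α₁ = 1 / (1 + [H⁺]/K1 + K2/[H⁺]) = 1 / (1 + 10^-1.44 + 10^-1.73)
   = 1 / (1 + 0.036308 + 0.018621) = 1/1.0549 = 0.9479
[HCO3⁻] = α₁ × DIC = 0.9479 × 2.21 = 2.09 mmol/kg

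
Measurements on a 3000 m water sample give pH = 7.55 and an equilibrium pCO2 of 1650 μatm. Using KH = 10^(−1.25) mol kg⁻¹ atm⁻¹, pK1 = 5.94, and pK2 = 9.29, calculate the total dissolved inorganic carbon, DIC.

[CO2*] = KH · pCO2 = 10^(−1.25) × 1650×10^-6 = 9.279×10^-5 mol/kg
α₀ = 1/(1 + K1/[H⁺] + K1K2/[H⁺]²) = 1/(1 + 10^+1.61 + 10^-0.13) = 0.02354
DIC = [CO2*]/α₀ = 9.279×10^-5 / 0.02354 = 3.94 mmol/kg

DIC = 3.94 mmol/kg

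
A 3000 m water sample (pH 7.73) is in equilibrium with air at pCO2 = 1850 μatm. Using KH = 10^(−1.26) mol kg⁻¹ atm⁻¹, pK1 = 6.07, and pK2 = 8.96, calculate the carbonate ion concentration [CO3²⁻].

[CO3²⁻] = 0.274 mmol/kg

[CO2*] = KH · pCO2 = 10^(−1.26) × 1850×10^-6 = 1.017×10^-4 mol/kg
α₀ = 1/(1 + K1/[H⁺] + K1K2/[H⁺]²) = 1/(1 + 10^+1.66 + 10^+0.43) = 0.02024
DIC = [CO2*]/α₀ = 1.017×10^-4 / 0.02024 = 5.022 mmol/kg
[CO3²⁻] = α₂·DIC; α₂ = 0.05448, so [CO3²⁻] = 0.05448 × 5.022 = 0.274 mmol/kg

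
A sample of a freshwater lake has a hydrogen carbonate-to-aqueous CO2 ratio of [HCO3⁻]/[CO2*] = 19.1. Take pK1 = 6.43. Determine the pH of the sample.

pH = 7.71

From K1 = [H⁺][HCO3⁻]/[CO2*]:  pH = pK1 + log₁₀([HCO3⁻]/[CO2*])
log₁₀(19.1) = +1.281
pH = 6.43 + (+1.281) = 7.71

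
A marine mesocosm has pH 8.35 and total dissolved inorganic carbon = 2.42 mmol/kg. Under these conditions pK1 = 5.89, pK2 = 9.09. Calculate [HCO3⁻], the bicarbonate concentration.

α₁ = 1 / (1 + [H⁺]/K1 + K2/[H⁺]) = 1 / (1 + 10^-2.46 + 10^-0.74)
   = 1 / (1 + 0.0034674 + 0.18197) = 1/1.1854 = 0.8436
[HCO3⁻] = α₁ × DIC = 0.8436 × 2.42 = 2.04 mmol/kg

[HCO3⁻] = 2.04 mmol/kg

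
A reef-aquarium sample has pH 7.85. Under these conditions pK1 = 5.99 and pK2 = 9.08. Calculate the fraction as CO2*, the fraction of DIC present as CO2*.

α₀ = 1 / (1 + K1/[H⁺] + K1K2/[H⁺]²) = 1 / (1 + 10^+1.86 + 10^+0.63)
   = 1 / (1 + 72.444 + 4.2658) = 1/77.709 = 0.01287

α₀ = 0.0129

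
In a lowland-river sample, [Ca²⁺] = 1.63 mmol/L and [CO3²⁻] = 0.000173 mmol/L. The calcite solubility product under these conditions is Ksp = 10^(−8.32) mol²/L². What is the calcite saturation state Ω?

Ω = 0.0589

Ksp = 10^(−8.32) = 4.786×10^-9
Ω = [Ca²⁺][CO3²⁻]/Ksp = (1.63×10^-3)(0.000173×10^-3) / 4.786×10^-9 = 0.0589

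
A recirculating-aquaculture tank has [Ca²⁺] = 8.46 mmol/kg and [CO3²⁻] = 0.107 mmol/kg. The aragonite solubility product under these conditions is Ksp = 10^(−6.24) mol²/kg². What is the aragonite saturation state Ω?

Ω = 1.57

Ksp = 10^(−6.24) = 5.754×10^-7
Ω = [Ca²⁺][CO3²⁻]/Ksp = (8.46×10^-3)(0.107×10^-3) / 5.754×10^-7 = 1.57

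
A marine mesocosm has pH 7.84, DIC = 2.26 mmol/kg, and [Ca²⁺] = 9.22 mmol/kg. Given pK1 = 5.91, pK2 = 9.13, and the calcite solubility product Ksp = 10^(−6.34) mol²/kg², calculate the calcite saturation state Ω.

α₂ = 1 / (1 + [H⁺]/K2 + [H⁺]²/(K1K2)) = 1 / (1 + 10^+1.29 + 10^-0.64)
   = 1 / (1 + 19.498 + 0.22909) = 1/20.728 = 0.04825
[CO3²⁻] = α₂ × DIC = 0.04825 × 2.26 = 0.1090 mmol/kg
Ksp = 10^(−6.34) = 4.571×10^-7
Ω = [Ca²⁺][CO3²⁻]/Ksp = (9.22×10^-3)(1.090×10^-4) / 4.571×10^-7 = 2.20

Ω = 2.20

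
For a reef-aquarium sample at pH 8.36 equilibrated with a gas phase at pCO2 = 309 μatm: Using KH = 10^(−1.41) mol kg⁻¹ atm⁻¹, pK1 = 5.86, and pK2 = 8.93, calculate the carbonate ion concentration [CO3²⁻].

[CO2*] = KH · pCO2 = 10^(−1.41) × 309×10^-6 = 1.202×10^-5 mol/kg
α₀ = 1/(1 + K1/[H⁺] + K1K2/[H⁺]²) = 1/(1 + 10^+2.50 + 10^+1.93) = 0.002485
DIC = [CO2*]/α₀ = 1.202×10^-5 / 0.002485 = 4.837 mmol/kg
[CO3²⁻] = α₂·DIC; α₂ = 0.2115, so [CO3²⁻] = 0.2115 × 4.837 = 1.02 mmol/kg

[CO3²⁻] = 1.02 mmol/kg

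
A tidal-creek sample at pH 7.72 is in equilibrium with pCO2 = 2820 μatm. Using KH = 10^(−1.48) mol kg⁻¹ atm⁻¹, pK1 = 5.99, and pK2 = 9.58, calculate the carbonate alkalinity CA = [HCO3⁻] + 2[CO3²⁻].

CA = 5.15 mmol/kg

[CO2*] = KH · pCO2 = 10^(−1.48) × 2820×10^-6 = 9.338×10^-5 mol/kg
α₀ = 1/(1 + K1/[H⁺] + K1K2/[H⁺]²) = 1/(1 + 10^+1.73 + 10^-0.13) = 0.01804
DIC = [CO2*]/α₀ = 9.338×10^-5 / 0.01804 = 5.177 mmol/kg
CA = (α₁ + 2α₂)·DIC = (0.9686 + 2×0.01337) × 5.177 = 5.15 mmol/kg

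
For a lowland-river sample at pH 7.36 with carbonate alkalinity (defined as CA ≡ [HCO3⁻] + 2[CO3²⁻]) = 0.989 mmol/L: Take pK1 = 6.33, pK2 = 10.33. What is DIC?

DIC = 1.08 mmol/L

CA = [HCO3⁻] + 2[CO3²⁻] = (α₁ + 2α₂)·DIC
At pH 7.36: [H⁺]/K1 = 10^-1.03 = 0.093325, K2/[H⁺] = 10^-2.97 = 0.0010715
α₁ = 1/(1 + 0.093325 + 0.0010715) = 1/1.0944 = 0.9137; α₂ = α₁·K2/[H⁺] = 0.0009791
α₁ + 2α₂ = 0.9157
DIC = CA / (α₁ + 2α₂) = 0.989 / 0.9157 = 1.08 mmol/L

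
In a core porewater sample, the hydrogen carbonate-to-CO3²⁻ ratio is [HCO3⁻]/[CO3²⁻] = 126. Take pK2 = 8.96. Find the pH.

pH = 6.86

From K2 = [H⁺][CO3²⁻]/[HCO3⁻]:  pH = pK2 − log₁₀([HCO3⁻]/[CO3²⁻])
log₁₀(126) = +2.100
pH = 8.96 − (+2.100) = 6.86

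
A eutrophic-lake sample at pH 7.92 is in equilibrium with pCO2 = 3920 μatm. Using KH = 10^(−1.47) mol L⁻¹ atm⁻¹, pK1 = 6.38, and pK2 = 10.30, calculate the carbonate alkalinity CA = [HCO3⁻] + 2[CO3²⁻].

[CO2*] = KH · pCO2 = 10^(−1.47) × 3920×10^-6 = 1.328×10^-4 mol/L
α₀ = 1/(1 + K1/[H⁺] + K1K2/[H⁺]²) = 1/(1 + 10^+1.54 + 10^-0.84) = 0.02792
DIC = [CO2*]/α₀ = 1.328×10^-4 / 0.02792 = 4.758 mmol/L
CA = (α₁ + 2α₂)·DIC = (0.9680 + 2×0.004035) × 4.758 = 4.64 mmol/L

CA = 4.64 mmol/L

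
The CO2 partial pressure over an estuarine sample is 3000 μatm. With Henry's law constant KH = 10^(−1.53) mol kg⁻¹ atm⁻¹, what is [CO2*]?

KH = 10^(−1.53) = 2.951×10^-2 mol kg⁻¹ atm⁻¹
[CO2*] = KH · pCO2 = 2.951×10^-2 × 3000×10^-6 atm = 8.85×10^-5 mol/kg

[CO2*] = 88.5 μmol/kg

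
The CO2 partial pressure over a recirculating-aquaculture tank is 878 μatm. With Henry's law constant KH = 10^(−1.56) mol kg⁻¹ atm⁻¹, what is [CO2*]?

[CO2*] = 24.2 μmol/kg

KH = 10^(−1.56) = 2.754×10^-2 mol kg⁻¹ atm⁻¹
[CO2*] = KH · pCO2 = 2.754×10^-2 × 878×10^-6 atm = 2.42×10^-5 mol/kg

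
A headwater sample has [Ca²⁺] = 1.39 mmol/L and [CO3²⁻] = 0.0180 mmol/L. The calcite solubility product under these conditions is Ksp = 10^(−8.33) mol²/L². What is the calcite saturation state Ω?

Ksp = 10^(−8.33) = 4.677×10^-9
Ω = [Ca²⁺][CO3²⁻]/Ksp = (1.39×10^-3)(0.0180×10^-3) / 4.677×10^-9 = 5.35

Ω = 5.35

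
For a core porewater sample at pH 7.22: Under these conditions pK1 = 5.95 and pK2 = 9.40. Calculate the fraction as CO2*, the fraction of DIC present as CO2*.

α₀ = 1 / (1 + K1/[H⁺] + K1K2/[H⁺]²) = 1 / (1 + 10^+1.27 + 10^-0.91)
   = 1 / (1 + 18.621 + 0.12303) = 1/19.744 = 0.05065

α₀ = 0.0506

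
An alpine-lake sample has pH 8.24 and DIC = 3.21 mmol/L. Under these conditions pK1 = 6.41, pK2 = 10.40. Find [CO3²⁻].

[CO3²⁻] = 0.0217 mmol/L

α₂ = 1 / (1 + [H⁺]/K2 + [H⁺]²/(K1K2)) = 1 / (1 + 10^+2.16 + 10^+0.33)
   = 1 / (1 + 144.54 + 2.1380) = 1/147.68 = 0.006771
[CO3²⁻] = α₂ × DIC = 0.006771 × 3.21 = 0.0217 mmol/L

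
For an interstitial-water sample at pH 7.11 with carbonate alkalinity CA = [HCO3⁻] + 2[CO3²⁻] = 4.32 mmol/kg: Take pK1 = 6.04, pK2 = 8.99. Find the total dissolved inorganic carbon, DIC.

CA = [HCO3⁻] + 2[CO3²⁻] = (α₁ + 2α₂)·DIC
At pH 7.11: [H⁺]/K1 = 10^-1.07 = 0.085114, K2/[H⁺] = 10^-1.88 = 0.013183
α₁ = 1/(1 + 0.085114 + 0.013183) = 1/1.0983 = 0.9105; α₂ = α₁·K2/[H⁺] = 0.01200
α₁ + 2α₂ = 0.9345
DIC = CA / (α₁ + 2α₂) = 4.32 / 0.9345 = 4.62 mmol/kg

DIC = 4.62 mmol/kg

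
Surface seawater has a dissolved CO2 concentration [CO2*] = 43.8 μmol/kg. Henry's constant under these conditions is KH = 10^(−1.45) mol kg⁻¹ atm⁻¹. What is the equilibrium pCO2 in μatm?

KH = 10^(−1.45) = 3.548×10^-2 mol kg⁻¹ atm⁻¹
pCO2 = [CO2*]/KH = 43.8×10^-6 / 3.548×10^-2 = 1.23×10^-3 atm = 1230 μatm

pCO2 = 1230 μatm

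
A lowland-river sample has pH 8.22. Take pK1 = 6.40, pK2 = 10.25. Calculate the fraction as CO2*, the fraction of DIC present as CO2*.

α₀ = 0.0148

α₀ = 1 / (1 + K1/[H⁺] + K1K2/[H⁺]²) = 1 / (1 + 10^+1.82 + 10^-0.21)
   = 1 / (1 + 66.069 + 0.61660) = 1/67.686 = 0.01477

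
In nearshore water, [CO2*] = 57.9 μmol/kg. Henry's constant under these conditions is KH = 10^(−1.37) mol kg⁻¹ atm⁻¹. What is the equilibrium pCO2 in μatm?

KH = 10^(−1.37) = 4.266×10^-2 mol kg⁻¹ atm⁻¹
pCO2 = [CO2*]/KH = 57.9×10^-6 / 4.266×10^-2 = 1.36×10^-3 atm = 1360 μatm

pCO2 = 1360 μatm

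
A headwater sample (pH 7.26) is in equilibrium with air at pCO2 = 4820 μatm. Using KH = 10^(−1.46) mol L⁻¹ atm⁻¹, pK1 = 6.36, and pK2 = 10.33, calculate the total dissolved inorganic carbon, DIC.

[CO2*] = KH · pCO2 = 10^(−1.46) × 4820×10^-6 = 1.671×10^-4 mol/L
α₀ = 1/(1 + K1/[H⁺] + K1K2/[H⁺]²) = 1/(1 + 10^+0.90 + 10^-2.17) = 0.1117
DIC = [CO2*]/α₀ = 1.671×10^-4 / 0.1117 = 1.50 mmol/L

DIC = 1.50 mmol/L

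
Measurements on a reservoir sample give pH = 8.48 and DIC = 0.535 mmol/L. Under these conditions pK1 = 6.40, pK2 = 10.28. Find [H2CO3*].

[CO2*] = 4.34 μmol/L

α₀ = 1 / (1 + K1/[H⁺] + K1K2/[H⁺]²) = 1 / (1 + 10^+2.08 + 10^+0.28)
   = 1 / (1 + 120.23 + 1.9055) = 1/123.13 = 0.008121
[CO2*] = α₀ × DIC = 0.008121 × 0.535 = 0.00434 mmol/L = 4.34 μmol/L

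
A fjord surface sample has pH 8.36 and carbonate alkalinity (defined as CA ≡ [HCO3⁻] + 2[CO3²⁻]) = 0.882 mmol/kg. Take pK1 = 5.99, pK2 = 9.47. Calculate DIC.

DIC = 0.826 mmol/kg

CA = [HCO3⁻] + 2[CO3²⁻] = (α₁ + 2α₂)·DIC
At pH 8.36: [H⁺]/K1 = 10^-2.37 = 0.0042658, K2/[H⁺] = 10^-1.11 = 0.077625
α₁ = 1/(1 + 0.0042658 + 0.077625) = 1/1.0819 = 0.9243; α₂ = α₁·K2/[H⁺] = 0.07175
α₁ + 2α₂ = 1.0678
DIC = CA / (α₁ + 2α₂) = 0.882 / 1.0678 = 0.826 mmol/kg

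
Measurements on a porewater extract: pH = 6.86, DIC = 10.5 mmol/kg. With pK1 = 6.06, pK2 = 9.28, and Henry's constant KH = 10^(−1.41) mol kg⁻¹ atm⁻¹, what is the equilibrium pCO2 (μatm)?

pCO2 = 3.68×10^4 μatm

α₀ = 1 / (1 + K1/[H⁺] + K1K2/[H⁺]²) = 1 / (1 + 10^+0.80 + 10^-1.62)
   = 1 / (1 + 6.3096 + 0.023988) = 1/7.3336 = 0.1364
[CO2*] = α₀ × DIC = 0.1364 × 10.5 = 1.432 mmol/kg
pCO2 = [CO2*]/KH = 1.432×10^-3 / 3.890×10^-2 = 3.68×10^4 μatm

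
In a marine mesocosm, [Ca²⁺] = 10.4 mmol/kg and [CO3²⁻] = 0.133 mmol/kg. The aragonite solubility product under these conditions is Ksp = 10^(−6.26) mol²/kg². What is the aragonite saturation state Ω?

Ω = 2.52

Ksp = 10^(−6.26) = 5.495×10^-7
Ω = [Ca²⁺][CO3²⁻]/Ksp = (10.4×10^-3)(0.133×10^-3) / 5.495×10^-7 = 2.52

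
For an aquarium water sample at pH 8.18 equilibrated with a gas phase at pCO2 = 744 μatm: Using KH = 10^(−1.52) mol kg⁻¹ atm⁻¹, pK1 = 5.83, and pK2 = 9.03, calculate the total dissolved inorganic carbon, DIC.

DIC = 5.76 mmol/kg

[CO2*] = KH · pCO2 = 10^(−1.52) × 744×10^-6 = 2.247×10^-5 mol/kg
α₀ = 1/(1 + K1/[H⁺] + K1K2/[H⁺]²) = 1/(1 + 10^+2.35 + 10^+1.50) = 0.003899
DIC = [CO2*]/α₀ = 2.247×10^-5 / 0.003899 = 5.76 mmol/kg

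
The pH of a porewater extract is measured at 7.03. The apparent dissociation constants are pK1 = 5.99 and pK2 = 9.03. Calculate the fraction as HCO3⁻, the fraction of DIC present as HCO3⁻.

α₁ = 0.908

α₁ = 1 / (1 + [H⁺]/K1 + K2/[H⁺]) = 1 / (1 + 10^-1.04 + 10^-2.00)
   = 1 / (1 + 0.091201 + 0.010000) = 1/1.1012 = 0.9081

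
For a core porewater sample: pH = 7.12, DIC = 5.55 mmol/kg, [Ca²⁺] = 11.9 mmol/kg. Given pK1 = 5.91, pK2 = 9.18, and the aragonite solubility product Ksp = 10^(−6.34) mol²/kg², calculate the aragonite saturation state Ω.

α₂ = 1 / (1 + [H⁺]/K2 + [H⁺]²/(K1K2)) = 1 / (1 + 10^+2.06 + 10^+0.85)
   = 1 / (1 + 114.82 + 7.0795) = 1/122.89 = 0.008137
[CO3²⁻] = α₂ × DIC = 0.008137 × 5.55 = 0.04516 mmol/kg
Ksp = 10^(−6.34) = 4.571×10^-7
Ω = [Ca²⁺][CO3²⁻]/Ksp = (11.9×10^-3)(4.516×10^-5) / 4.571×10^-7 = 1.18

Ω = 1.18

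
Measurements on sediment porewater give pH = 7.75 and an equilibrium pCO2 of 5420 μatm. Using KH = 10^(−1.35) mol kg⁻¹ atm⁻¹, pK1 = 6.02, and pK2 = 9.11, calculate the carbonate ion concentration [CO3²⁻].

[CO2*] = KH · pCO2 = 10^(−1.35) × 5420×10^-6 = 2.421×10^-4 mol/kg
α₀ = 1/(1 + K1/[H⁺] + K1K2/[H⁺]²) = 1/(1 + 10^+1.73 + 10^+0.37) = 0.01753
DIC = [CO2*]/α₀ = 2.421×10^-4 / 0.01753 = 13.81 mmol/kg
[CO3²⁻] = α₂·DIC; α₂ = 0.04109, so [CO3²⁻] = 0.04109 × 13.81 = 0.568 mmol/kg

[CO3²⁻] = 0.568 mmol/kg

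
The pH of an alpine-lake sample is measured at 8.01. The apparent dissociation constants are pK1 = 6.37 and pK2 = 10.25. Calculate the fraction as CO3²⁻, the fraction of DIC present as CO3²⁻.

α₂ = 1 / (1 + [H⁺]/K2 + [H⁺]²/(K1K2)) = 1 / (1 + 10^+2.24 + 10^+0.60)
   = 1 / (1 + 173.78 + 3.9811) = 1/178.76 = 0.005594

α₂ = 0.00559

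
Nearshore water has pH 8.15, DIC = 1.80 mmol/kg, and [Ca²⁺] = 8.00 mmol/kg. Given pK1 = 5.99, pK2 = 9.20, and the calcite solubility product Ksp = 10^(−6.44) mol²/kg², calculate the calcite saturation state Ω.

α₂ = 1 / (1 + [H⁺]/K2 + [H⁺]²/(K1K2)) = 1 / (1 + 10^+1.05 + 10^-1.11)
   = 1 / (1 + 11.220 + 0.077625) = 1/12.298 = 0.08132
[CO3²⁻] = α₂ × DIC = 0.08132 × 1.80 = 0.1464 mmol/kg
Ksp = 10^(−6.44) = 3.631×10^-7
Ω = [Ca²⁺][CO3²⁻]/Ksp = (8.00×10^-3)(1.464×10^-4) / 3.631×10^-7 = 3.23

Ω = 3.23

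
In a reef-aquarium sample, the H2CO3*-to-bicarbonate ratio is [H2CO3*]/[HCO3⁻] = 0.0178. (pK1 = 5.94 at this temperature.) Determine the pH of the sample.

From K1 = [H⁺][HCO3⁻]/[H2CO3*]:  pH = pK1 − log₁₀([H2CO3*]/[HCO3⁻])
log₁₀(0.0178) = -1.750
pH = 5.94 − (-1.750) = 7.69

pH = 7.69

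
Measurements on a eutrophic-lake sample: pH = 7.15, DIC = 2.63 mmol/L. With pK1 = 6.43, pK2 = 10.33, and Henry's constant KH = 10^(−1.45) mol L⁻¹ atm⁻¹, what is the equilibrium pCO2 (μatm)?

α₀ = 1 / (1 + K1/[H⁺] + K1K2/[H⁺]²) = 1 / (1 + 10^+0.72 + 10^-2.46)
   = 1 / (1 + 5.2481 + 0.0034674) = 1/6.2515 = 0.1600
[CO2*] = α₀ × DIC = 0.1600 × 2.63 = 0.4207 mmol/L
pCO2 = [CO2*]/KH = 4.207×10^-4 / 3.548×10^-2 = 1.19×10^4 μatm

pCO2 = 1.19×10^4 μatm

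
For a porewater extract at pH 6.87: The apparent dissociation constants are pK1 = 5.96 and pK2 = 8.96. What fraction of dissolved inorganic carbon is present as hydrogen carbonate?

α₁ = 1 / (1 + [H⁺]/K1 + K2/[H⁺]) = 1 / (1 + 10^-0.91 + 10^-2.09)
   = 1 / (1 + 0.12303 + 0.0081283) = 1/1.1312 = 0.8841

α₁ = 0.884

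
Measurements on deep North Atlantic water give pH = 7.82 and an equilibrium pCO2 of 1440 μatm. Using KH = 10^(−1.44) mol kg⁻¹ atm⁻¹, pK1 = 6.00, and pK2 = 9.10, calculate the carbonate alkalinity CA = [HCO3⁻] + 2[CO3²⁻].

CA = 3.82 mmol/kg

[CO2*] = KH · pCO2 = 10^(−1.44) × 1440×10^-6 = 5.228×10^-5 mol/kg
α₀ = 1/(1 + K1/[H⁺] + K1K2/[H⁺]²) = 1/(1 + 10^+1.82 + 10^+0.54) = 0.01418
DIC = [CO2*]/α₀ = 5.228×10^-5 / 0.01418 = 3.688 mmol/kg
CA = (α₁ + 2α₂)·DIC = (0.9367 + 2×0.04916) × 3.688 = 3.82 mmol/kg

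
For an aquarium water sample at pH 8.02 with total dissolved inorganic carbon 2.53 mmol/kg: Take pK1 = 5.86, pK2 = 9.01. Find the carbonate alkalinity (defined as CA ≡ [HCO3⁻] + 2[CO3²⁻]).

CA = [HCO3⁻] + 2[CO3²⁻] = (α₁ + 2α₂)·DIC
At pH 8.02: [H⁺]/K1 = 10^-2.16 = 0.0069183, K2/[H⁺] = 10^-0.99 = 0.10233
α₁ = 1/(1 + 0.0069183 + 0.10233) = 1/1.1092 = 0.9015; α₂ = α₁·K2/[H⁺] = 0.09225
α₁ + 2α₂ = 1.0860
CA = 1.0860 × 2.53 = 2.75 mmol/kg

CA = 2.75 mmol/kg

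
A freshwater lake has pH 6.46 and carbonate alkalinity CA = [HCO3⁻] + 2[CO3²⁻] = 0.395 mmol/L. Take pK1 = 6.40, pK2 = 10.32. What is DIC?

CA = [HCO3⁻] + 2[CO3²⁻] = (α₁ + 2α₂)·DIC
At pH 6.46: [H⁺]/K1 = 10^-0.06 = 0.87096, K2/[H⁺] = 10^-3.86 = 0.00013804
α₁ = 1/(1 + 0.87096 + 0.00013804) = 1/1.8711 = 0.5344; α₂ = α₁·K2/[H⁺] = 7.377×10^-5
α₁ + 2α₂ = 0.5346
DIC = CA / (α₁ + 2α₂) = 0.395 / 0.5346 = 0.739 mmol/L

DIC = 0.739 mmol/L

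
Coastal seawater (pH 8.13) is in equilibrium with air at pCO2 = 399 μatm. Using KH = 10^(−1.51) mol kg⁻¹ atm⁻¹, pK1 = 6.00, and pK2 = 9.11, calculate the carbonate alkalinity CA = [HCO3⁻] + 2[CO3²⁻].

CA = 2.01 mmol/kg

[CO2*] = KH · pCO2 = 10^(−1.51) × 399×10^-6 = 1.233×10^-5 mol/kg
α₀ = 1/(1 + K1/[H⁺] + K1K2/[H⁺]²) = 1/(1 + 10^+2.13 + 10^+1.15) = 0.006666
DIC = [CO2*]/α₀ = 1.233×10^-5 / 0.006666 = 1.850 mmol/kg
CA = (α₁ + 2α₂)·DIC = (0.8992 + 2×0.09416) × 1.850 = 2.01 mmol/kg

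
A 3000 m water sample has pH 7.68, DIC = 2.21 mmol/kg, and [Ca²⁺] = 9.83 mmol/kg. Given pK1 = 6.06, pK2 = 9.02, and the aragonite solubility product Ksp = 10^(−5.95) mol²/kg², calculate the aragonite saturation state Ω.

α₂ = 1 / (1 + [H⁺]/K2 + [H⁺]²/(K1K2)) = 1 / (1 + 10^+1.34 + 10^-0.28)
   = 1 / (1 + 21.878 + 0.52481) = 1/23.402 = 0.04273
[CO3²⁻] = α₂ × DIC = 0.04273 × 2.21 = 0.09443 mmol/kg
Ksp = 10^(−5.95) = 1.122×10^-6
Ω = [Ca²⁺][CO3²⁻]/Ksp = (9.83×10^-3)(9.443×10^-5) / 1.122×10^-6 = 0.827

Ω = 0.827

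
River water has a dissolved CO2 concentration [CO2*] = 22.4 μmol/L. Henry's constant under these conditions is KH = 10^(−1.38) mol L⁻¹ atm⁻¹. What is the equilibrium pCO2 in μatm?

pCO2 = 537 μatm

KH = 10^(−1.38) = 4.169×10^-2 mol L⁻¹ atm⁻¹
pCO2 = [CO2*]/KH = 22.4×10^-6 / 4.169×10^-2 = 5.37×10^-4 atm = 537 μatm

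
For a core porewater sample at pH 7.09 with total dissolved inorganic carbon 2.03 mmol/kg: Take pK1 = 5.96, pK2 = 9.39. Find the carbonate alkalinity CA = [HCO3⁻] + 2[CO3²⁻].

CA = [HCO3⁻] + 2[CO3²⁻] = (α₁ + 2α₂)·DIC
At pH 7.09: [H⁺]/K1 = 10^-1.13 = 0.074131, K2/[H⁺] = 10^-2.30 = 0.0050119
α₁ = 1/(1 + 0.074131 + 0.0050119) = 1/1.0791 = 0.9267; α₂ = α₁·K2/[H⁺] = 0.004644
α₁ + 2α₂ = 0.9359
CA = 0.9359 × 2.03 = 1.90 mmol/kg

CA = 1.90 mmol/kg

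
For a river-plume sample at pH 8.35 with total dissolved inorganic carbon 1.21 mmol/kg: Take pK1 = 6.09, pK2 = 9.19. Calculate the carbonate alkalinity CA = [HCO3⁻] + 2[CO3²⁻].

CA = [HCO3⁻] + 2[CO3²⁻] = (α₁ + 2α₂)·DIC
At pH 8.35: [H⁺]/K1 = 10^-2.26 = 0.0054954, K2/[H⁺] = 10^-0.84 = 0.14454
α₁ = 1/(1 + 0.0054954 + 0.14454) = 1/1.1500 = 0.8695; α₂ = α₁·K2/[H⁺] = 0.1257
α₁ + 2α₂ = 1.1209
CA = 1.1209 × 1.21 = 1.36 mmol/kg

CA = 1.36 mmol/kg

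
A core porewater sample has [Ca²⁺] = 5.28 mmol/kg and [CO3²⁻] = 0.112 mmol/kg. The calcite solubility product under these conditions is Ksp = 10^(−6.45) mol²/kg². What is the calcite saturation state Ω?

Ω = 1.67

Ksp = 10^(−6.45) = 3.548×10^-7
Ω = [Ca²⁺][CO3²⁻]/Ksp = (5.28×10^-3)(0.112×10^-3) / 3.548×10^-7 = 1.67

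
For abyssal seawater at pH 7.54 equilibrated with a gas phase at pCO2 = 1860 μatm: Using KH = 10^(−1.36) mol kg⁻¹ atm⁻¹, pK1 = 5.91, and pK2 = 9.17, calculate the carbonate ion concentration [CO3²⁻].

[CO3²⁻] = 0.0812 mmol/kg

[CO2*] = KH · pCO2 = 10^(−1.36) × 1860×10^-6 = 8.119×10^-5 mol/kg
α₀ = 1/(1 + K1/[H⁺] + K1K2/[H⁺]²) = 1/(1 + 10^+1.63 + 10^+0.00) = 0.02239
DIC = [CO2*]/α₀ = 8.119×10^-5 / 0.02239 = 3.626 mmol/kg
[CO3²⁻] = α₂·DIC; α₂ = 0.02239, so [CO3²⁻] = 0.02239 × 3.626 = 0.0812 mmol/kg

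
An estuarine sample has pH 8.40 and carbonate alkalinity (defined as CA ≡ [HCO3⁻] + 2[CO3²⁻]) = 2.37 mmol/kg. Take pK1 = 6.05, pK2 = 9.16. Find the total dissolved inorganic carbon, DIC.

CA = [HCO3⁻] + 2[CO3²⁻] = (α₁ + 2α₂)·DIC
At pH 8.40: [H⁺]/K1 = 10^-2.35 = 0.0044668, K2/[H⁺] = 10^-0.76 = 0.17378
α₁ = 1/(1 + 0.0044668 + 0.17378) = 1/1.1782 = 0.8487; α₂ = α₁·K2/[H⁺] = 0.1475
α₁ + 2α₂ = 1.1437
DIC = CA / (α₁ + 2α₂) = 2.37 / 1.1437 = 2.07 mmol/kg

DIC = 2.07 mmol/kg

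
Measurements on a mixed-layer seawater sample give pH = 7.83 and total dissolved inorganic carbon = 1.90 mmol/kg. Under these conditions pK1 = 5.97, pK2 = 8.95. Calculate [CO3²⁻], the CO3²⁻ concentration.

[CO3²⁻] = 0.132 mmol/kg

α₂ = 1 / (1 + [H⁺]/K2 + [H⁺]²/(K1K2)) = 1 / (1 + 10^+1.12 + 10^-0.74)
   = 1 / (1 + 13.183 + 0.18197) = 1/14.365 = 0.06962
[CO3²⁻] = α₂ × DIC = 0.06962 × 1.90 = 0.132 mmol/kg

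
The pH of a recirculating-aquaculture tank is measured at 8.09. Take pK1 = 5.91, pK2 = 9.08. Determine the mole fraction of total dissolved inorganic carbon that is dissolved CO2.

α₀ = 1 / (1 + K1/[H⁺] + K1K2/[H⁺]²) = 1 / (1 + 10^+2.18 + 10^+1.19)
   = 1 / (1 + 151.36 + 15.488) = 1/167.84 = 0.005958

α₀ = 0.00596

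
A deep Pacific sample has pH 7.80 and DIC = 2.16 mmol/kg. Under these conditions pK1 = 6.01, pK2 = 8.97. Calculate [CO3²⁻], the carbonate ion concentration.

α₂ = 1 / (1 + [H⁺]/K2 + [H⁺]²/(K1K2)) = 1 / (1 + 10^+1.17 + 10^-0.62)
   = 1 / (1 + 14.791 + 0.23988) = 1/16.031 = 0.06238
[CO3²⁻] = α₂ × DIC = 0.06238 × 2.16 = 0.135 mmol/kg

[CO3²⁻] = 0.135 mmol/kg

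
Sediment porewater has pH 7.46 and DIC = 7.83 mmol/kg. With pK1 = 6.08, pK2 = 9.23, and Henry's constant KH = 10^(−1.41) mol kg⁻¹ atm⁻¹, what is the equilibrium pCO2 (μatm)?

pCO2 = 7930 μatm

α₀ = 1 / (1 + K1/[H⁺] + K1K2/[H⁺]²) = 1 / (1 + 10^+1.38 + 10^-0.39)
   = 1 / (1 + 23.988 + 0.40738) = 1/25.396 = 0.03938
[CO2*] = α₀ × DIC = 0.03938 × 7.83 = 0.3083 mmol/kg
pCO2 = [CO2*]/KH = 3.083×10^-4 / 3.890×10^-2 = 7930 μatm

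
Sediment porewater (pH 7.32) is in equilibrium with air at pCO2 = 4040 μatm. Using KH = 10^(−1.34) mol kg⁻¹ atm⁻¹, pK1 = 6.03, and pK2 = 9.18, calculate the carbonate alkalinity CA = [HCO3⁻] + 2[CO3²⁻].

CA = 3.70 mmol/kg

[CO2*] = KH · pCO2 = 10^(−1.34) × 4040×10^-6 = 1.847×10^-4 mol/kg
α₀ = 1/(1 + K1/[H⁺] + K1K2/[H⁺]²) = 1/(1 + 10^+1.29 + 10^-0.57) = 0.04815
DIC = [CO2*]/α₀ = 1.847×10^-4 / 0.04815 = 3.835 mmol/kg
CA = (α₁ + 2α₂)·DIC = (0.9389 + 2×0.01296) × 3.835 = 3.70 mmol/kg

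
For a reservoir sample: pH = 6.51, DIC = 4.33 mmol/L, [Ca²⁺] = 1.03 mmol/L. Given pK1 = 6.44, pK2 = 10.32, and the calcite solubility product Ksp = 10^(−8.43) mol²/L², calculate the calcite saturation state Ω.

α₂ = 1 / (1 + [H⁺]/K2 + [H⁺]²/(K1K2)) = 1 / (1 + 10^+3.81 + 10^+3.74)
   = 1 / (1 + 6456.5 + 5495.4) = 1/1.1953×10^4 = 8.366×10^-5
[CO3²⁻] = α₂ × DIC = 8.366×10^-5 × 4.33 = 0.0003623 mmol/L = 0.3623 μmol/L
Ksp = 10^(−8.43) = 3.715×10^-9
Ω = [Ca²⁺][CO3²⁻]/Ksp = (1.03×10^-3)(3.623×10^-7) / 3.715×10^-9 = 0.100

Ω = 0.100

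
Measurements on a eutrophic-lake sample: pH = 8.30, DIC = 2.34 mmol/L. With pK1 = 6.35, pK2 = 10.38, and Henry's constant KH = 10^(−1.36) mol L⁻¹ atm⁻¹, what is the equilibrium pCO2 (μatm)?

α₀ = 1 / (1 + K1/[H⁺] + K1K2/[H⁺]²) = 1 / (1 + 10^+1.95 + 10^-0.13)
   = 1 / (1 + 89.125 + 0.74131) = 1/90.866 = 0.01101
[CO2*] = α₀ × DIC = 0.01101 × 2.34 = 0.02575 mmol/L
pCO2 = [CO2*]/KH = 2.575×10^-5 / 4.365×10^-2 = 590 μatm

pCO2 = 590 μatm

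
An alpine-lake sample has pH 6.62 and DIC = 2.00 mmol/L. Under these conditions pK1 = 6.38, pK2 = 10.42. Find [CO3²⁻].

[CO3²⁻] = 0.201 μmol/L

α₂ = 1 / (1 + [H⁺]/K2 + [H⁺]²/(K1K2)) = 1 / (1 + 10^+3.80 + 10^+3.56)
   = 1 / (1 + 6309.6 + 3630.8) = 1/9941.4 = 0.0001006
[CO3²⁻] = α₂ × DIC = 0.0001006 × 2.00 = 0.000201 mmol/L = 0.201 μmol/L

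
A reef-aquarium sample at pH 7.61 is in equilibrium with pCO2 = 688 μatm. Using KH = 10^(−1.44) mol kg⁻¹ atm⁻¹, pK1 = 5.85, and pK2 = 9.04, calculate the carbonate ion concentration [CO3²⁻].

[CO2*] = KH · pCO2 = 10^(−1.44) × 688×10^-6 = 2.498×10^-5 mol/kg
α₀ = 1/(1 + K1/[H⁺] + K1K2/[H⁺]²) = 1/(1 + 10^+1.76 + 10^+0.33) = 0.01648
DIC = [CO2*]/α₀ = 2.498×10^-5 / 0.01648 = 1.516 mmol/kg
[CO3²⁻] = α₂·DIC; α₂ = 0.03523, so [CO3²⁻] = 0.03523 × 1.516 = 0.0534 mmol/kg

[CO3²⁻] = 0.0534 mmol/kg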